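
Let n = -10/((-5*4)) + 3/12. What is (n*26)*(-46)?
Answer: -897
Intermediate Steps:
n = 3/4 (n = -10/(-20) + 3*(1/12) = -10*(-1/20) + 1/4 = 1/2 + 1/4 = 3/4 ≈ 0.75000)
(n*26)*(-46) = ((3/4)*26)*(-46) = (39/2)*(-46) = -897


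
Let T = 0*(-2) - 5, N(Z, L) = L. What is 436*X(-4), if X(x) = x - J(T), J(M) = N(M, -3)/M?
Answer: -10028/5 ≈ -2005.6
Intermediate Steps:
T = -5 (T = 0 - 5 = -5)
J(M) = -3/M
X(x) = -⅗ + x (X(x) = x - (-3)/(-5) = x - (-3)*(-1)/5 = x - 1*⅗ = x - ⅗ = -⅗ + x)
436*X(-4) = 436*(-⅗ - 4) = 436*(-23/5) = -10028/5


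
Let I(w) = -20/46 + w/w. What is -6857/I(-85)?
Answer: -157711/13 ≈ -12132.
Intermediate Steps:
I(w) = 13/23 (I(w) = -20*1/46 + 1 = -10/23 + 1 = 13/23)
-6857/I(-85) = -6857/13/23 = -6857*23/13 = -157711/13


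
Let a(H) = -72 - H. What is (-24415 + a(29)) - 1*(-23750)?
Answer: -766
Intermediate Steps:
(-24415 + a(29)) - 1*(-23750) = (-24415 + (-72 - 1*29)) - 1*(-23750) = (-24415 + (-72 - 29)) + 23750 = (-24415 - 101) + 23750 = -24516 + 23750 = -766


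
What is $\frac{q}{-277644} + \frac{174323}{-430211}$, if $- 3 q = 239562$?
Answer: $- \frac{2340944303}{19907583814} \approx -0.11759$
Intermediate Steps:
$q = -79854$ ($q = \left(- \frac{1}{3}\right) 239562 = -79854$)
$\frac{q}{-277644} + \frac{174323}{-430211} = - \frac{79854}{-277644} + \frac{174323}{-430211} = \left(-79854\right) \left(- \frac{1}{277644}\right) + 174323 \left(- \frac{1}{430211}\right) = \frac{13309}{46274} - \frac{174323}{430211} = - \frac{2340944303}{19907583814}$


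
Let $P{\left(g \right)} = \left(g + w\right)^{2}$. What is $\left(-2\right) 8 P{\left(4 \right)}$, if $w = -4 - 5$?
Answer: $-400$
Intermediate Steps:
$w = -9$
$P{\left(g \right)} = \left(-9 + g\right)^{2}$ ($P{\left(g \right)} = \left(g - 9\right)^{2} = \left(-9 + g\right)^{2}$)
$\left(-2\right) 8 P{\left(4 \right)} = \left(-2\right) 8 \left(-9 + 4\right)^{2} = - 16 \left(-5\right)^{2} = \left(-16\right) 25 = -400$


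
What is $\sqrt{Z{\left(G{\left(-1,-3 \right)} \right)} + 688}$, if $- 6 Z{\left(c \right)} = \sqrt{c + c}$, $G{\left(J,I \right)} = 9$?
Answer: $\frac{\sqrt{2752 - 2 \sqrt{2}}}{2} \approx 26.216$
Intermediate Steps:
$Z{\left(c \right)} = - \frac{\sqrt{2} \sqrt{c}}{6}$ ($Z{\left(c \right)} = - \frac{\sqrt{c + c}}{6} = - \frac{\sqrt{2 c}}{6} = - \frac{\sqrt{2} \sqrt{c}}{6}$)
$\sqrt{Z{\left(G{\left(-1,-3 \right)} \right)} + 688} = \sqrt{- \frac{\sqrt{2} \sqrt{9}}{6} + 688} = \sqrt{\left(- \frac{1}{6}\right) \sqrt{2} \cdot 3 + 688} = \sqrt{- \frac{\sqrt{2}}{2} + 688} = \sqrt{688 - \frac{\sqrt{2}}{2}}$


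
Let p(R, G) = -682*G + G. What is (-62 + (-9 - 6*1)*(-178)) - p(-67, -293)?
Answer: -196925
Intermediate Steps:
p(R, G) = -681*G
(-62 + (-9 - 6*1)*(-178)) - p(-67, -293) = (-62 + (-9 - 6*1)*(-178)) - (-681)*(-293) = (-62 + (-9 - 6)*(-178)) - 1*199533 = (-62 - 15*(-178)) - 199533 = (-62 + 2670) - 199533 = 2608 - 199533 = -196925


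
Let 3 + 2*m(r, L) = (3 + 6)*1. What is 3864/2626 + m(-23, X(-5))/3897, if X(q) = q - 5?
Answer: 2510981/1705587 ≈ 1.4722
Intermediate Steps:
X(q) = -5 + q
m(r, L) = 3 (m(r, L) = -3/2 + ((3 + 6)*1)/2 = -3/2 + (9*1)/2 = -3/2 + (½)*9 = -3/2 + 9/2 = 3)
3864/2626 + m(-23, X(-5))/3897 = 3864/2626 + 3/3897 = 3864*(1/2626) + 3*(1/3897) = 1932/1313 + 1/1299 = 2510981/1705587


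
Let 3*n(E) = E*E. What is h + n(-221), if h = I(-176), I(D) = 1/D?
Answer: 8596013/528 ≈ 16280.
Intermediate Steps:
n(E) = E**2/3 (n(E) = (E*E)/3 = E**2/3)
h = -1/176 (h = 1/(-176) = -1/176 ≈ -0.0056818)
h + n(-221) = -1/176 + (1/3)*(-221)**2 = -1/176 + (1/3)*48841 = -1/176 + 48841/3 = 8596013/528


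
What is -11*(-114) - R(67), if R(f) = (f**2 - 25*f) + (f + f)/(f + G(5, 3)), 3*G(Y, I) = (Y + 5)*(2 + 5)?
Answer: -423162/271 ≈ -1561.5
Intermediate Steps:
G(Y, I) = 35/3 + 7*Y/3 (G(Y, I) = ((Y + 5)*(2 + 5))/3 = ((5 + Y)*7)/3 = (35 + 7*Y)/3 = 35/3 + 7*Y/3)
R(f) = f**2 - 25*f + 2*f/(70/3 + f) (R(f) = (f**2 - 25*f) + (f + f)/(f + (35/3 + (7/3)*5)) = (f**2 - 25*f) + (2*f)/(f + (35/3 + 35/3)) = (f**2 - 25*f) + (2*f)/(f + 70/3) = (f**2 - 25*f) + (2*f)/(70/3 + f) = (f**2 - 25*f) + 2*f/(70/3 + f) = f**2 - 25*f + 2*f/(70/3 + f))
-11*(-114) - R(67) = -11*(-114) - 67*(-1744 - 5*67 + 3*67**2)/(70 + 3*67) = 1254 - 67*(-1744 - 335 + 3*4489)/(70 + 201) = 1254 - 67*(-1744 - 335 + 13467)/271 = 1254 - 67*11388/271 = 1254 - 1*762996/271 = 1254 - 762996/271 = -423162/271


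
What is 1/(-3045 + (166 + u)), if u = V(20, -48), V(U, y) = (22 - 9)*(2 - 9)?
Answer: -1/2970 ≈ -0.00033670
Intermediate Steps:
V(U, y) = -91 (V(U, y) = 13*(-7) = -91)
u = -91
1/(-3045 + (166 + u)) = 1/(-3045 + (166 - 91)) = 1/(-3045 + 75) = 1/(-2970) = -1/2970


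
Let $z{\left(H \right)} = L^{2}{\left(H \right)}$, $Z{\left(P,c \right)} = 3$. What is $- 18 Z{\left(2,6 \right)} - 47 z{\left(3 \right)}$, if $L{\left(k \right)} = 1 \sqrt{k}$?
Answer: $-195$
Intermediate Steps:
$L{\left(k \right)} = \sqrt{k}$
$z{\left(H \right)} = H$ ($z{\left(H \right)} = \left(\sqrt{H}\right)^{2} = H$)
$- 18 Z{\left(2,6 \right)} - 47 z{\left(3 \right)} = \left(-18\right) 3 - 141 = -54 - 141 = -195$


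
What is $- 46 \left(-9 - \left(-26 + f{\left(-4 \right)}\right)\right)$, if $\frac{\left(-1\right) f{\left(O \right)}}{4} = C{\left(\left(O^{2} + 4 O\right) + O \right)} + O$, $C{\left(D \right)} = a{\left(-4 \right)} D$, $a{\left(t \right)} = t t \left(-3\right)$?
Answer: $-35374$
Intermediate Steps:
$a{\left(t \right)} = - 3 t^{2}$ ($a{\left(t \right)} = t^{2} \left(-3\right) = - 3 t^{2}$)
$C{\left(D \right)} = - 48 D$ ($C{\left(D \right)} = - 3 \left(-4\right)^{2} D = \left(-3\right) 16 D = - 48 D$)
$f{\left(O \right)} = 192 O^{2} + 956 O$ ($f{\left(O \right)} = - 4 \left(- 48 \left(\left(O^{2} + 4 O\right) + O\right) + O\right) = - 4 \left(- 48 \left(O^{2} + 5 O\right) + O\right) = - 4 \left(\left(- 240 O - 48 O^{2}\right) + O\right) = - 4 \left(- 239 O - 48 O^{2}\right) = 192 O^{2} + 956 O$)
$- 46 \left(-9 - \left(-26 + f{\left(-4 \right)}\right)\right) = - 46 \left(-9 - \left(-26 + 4 \left(-4\right) \left(239 + 48 \left(-4\right)\right)\right)\right) = - 46 \left(-9 - \left(-26 + 4 \left(-4\right) \left(239 - 192\right)\right)\right) = - 46 \left(-9 - \left(-26 + 4 \left(-4\right) 47\right)\right) = - 46 \left(-9 + \left(26 - -752\right)\right) = - 46 \left(-9 + \left(26 + 752\right)\right) = - 46 \left(-9 + 778\right) = \left(-46\right) 769 = -35374$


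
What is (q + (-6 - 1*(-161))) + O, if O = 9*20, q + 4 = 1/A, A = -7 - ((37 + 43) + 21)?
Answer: 35747/108 ≈ 330.99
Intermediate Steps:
A = -108 (A = -7 - (80 + 21) = -7 - 1*101 = -7 - 101 = -108)
q = -433/108 (q = -4 + 1/(-108) = -4 - 1/108 = -433/108 ≈ -4.0093)
O = 180
(q + (-6 - 1*(-161))) + O = (-433/108 + (-6 - 1*(-161))) + 180 = (-433/108 + (-6 + 161)) + 180 = (-433/108 + 155) + 180 = 16307/108 + 180 = 35747/108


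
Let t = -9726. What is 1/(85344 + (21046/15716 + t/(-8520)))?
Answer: 5579180/476163378159 ≈ 1.1717e-5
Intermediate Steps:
1/(85344 + (21046/15716 + t/(-8520))) = 1/(85344 + (21046/15716 - 9726/(-8520))) = 1/(85344 + (21046*(1/15716) - 9726*(-1/8520))) = 1/(85344 + (10523/7858 + 1621/1420)) = 1/(85344 + 13840239/5579180) = 1/(476163378159/5579180) = 5579180/476163378159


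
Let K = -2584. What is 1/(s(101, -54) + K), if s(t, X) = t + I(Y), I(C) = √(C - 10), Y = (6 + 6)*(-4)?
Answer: -2483/6165347 - I*√58/6165347 ≈ -0.00040273 - 1.2353e-6*I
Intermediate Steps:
Y = -48 (Y = 12*(-4) = -48)
I(C) = √(-10 + C)
s(t, X) = t + I*√58 (s(t, X) = t + √(-10 - 48) = t + √(-58) = t + I*√58)
1/(s(101, -54) + K) = 1/((101 + I*√58) - 2584) = 1/(-2483 + I*√58)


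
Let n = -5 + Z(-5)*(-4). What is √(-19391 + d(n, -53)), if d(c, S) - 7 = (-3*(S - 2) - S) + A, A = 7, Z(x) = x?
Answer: 7*I*√391 ≈ 138.42*I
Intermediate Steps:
n = 15 (n = -5 - 5*(-4) = -5 + 20 = 15)
d(c, S) = 20 - 4*S (d(c, S) = 7 + ((-3*(S - 2) - S) + 7) = 7 + ((-3*(-2 + S) - S) + 7) = 7 + (((6 - 3*S) - S) + 7) = 7 + ((6 - 4*S) + 7) = 7 + (13 - 4*S) = 20 - 4*S)
√(-19391 + d(n, -53)) = √(-19391 + (20 - 4*(-53))) = √(-19391 + (20 + 212)) = √(-19391 + 232) = √(-19159) = 7*I*√391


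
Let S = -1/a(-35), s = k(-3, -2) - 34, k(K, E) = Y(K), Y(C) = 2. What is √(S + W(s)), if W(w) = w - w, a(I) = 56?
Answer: I*√14/28 ≈ 0.13363*I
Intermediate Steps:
k(K, E) = 2
s = -32 (s = 2 - 34 = -32)
S = -1/56 ≈ -0.017857
W(w) = 0
√(S + W(s)) = √(-1/56 + 0) = √(-1/56) = I*√14/28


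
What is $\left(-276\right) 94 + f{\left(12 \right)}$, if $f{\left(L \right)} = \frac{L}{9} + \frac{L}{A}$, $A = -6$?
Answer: $- \frac{77834}{3} \approx -25945.0$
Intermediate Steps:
$f{\left(L \right)} = - \frac{L}{18}$ ($f{\left(L \right)} = \frac{L}{9} + \frac{L}{-6} = L \frac{1}{9} + L \left(- \frac{1}{6}\right) = \frac{L}{9} - \frac{L}{6} = - \frac{L}{18}$)
$\left(-276\right) 94 + f{\left(12 \right)} = \left(-276\right) 94 - \frac{2}{3} = -25944 - \frac{2}{3} = - \frac{77834}{3}$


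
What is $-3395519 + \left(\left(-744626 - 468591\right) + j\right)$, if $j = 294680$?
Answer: $-4314056$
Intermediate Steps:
$-3395519 + \left(\left(-744626 - 468591\right) + j\right) = -3395519 + \left(\left(-744626 - 468591\right) + 294680\right) = -3395519 + \left(-1213217 + 294680\right) = -3395519 - 918537 = -4314056$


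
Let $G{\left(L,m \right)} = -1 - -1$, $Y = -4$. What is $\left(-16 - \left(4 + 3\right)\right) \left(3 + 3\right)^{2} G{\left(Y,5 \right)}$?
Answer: $0$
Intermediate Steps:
$G{\left(L,m \right)} = 0$ ($G{\left(L,m \right)} = -1 + 1 = 0$)
$\left(-16 - \left(4 + 3\right)\right) \left(3 + 3\right)^{2} G{\left(Y,5 \right)} = \left(-16 - \left(4 + 3\right)\right) \left(3 + 3\right)^{2} \cdot 0 = \left(-16 - 7\right) 6^{2} \cdot 0 = \left(-16 - 7\right) 36 \cdot 0 = \left(-23\right) 0 = 0$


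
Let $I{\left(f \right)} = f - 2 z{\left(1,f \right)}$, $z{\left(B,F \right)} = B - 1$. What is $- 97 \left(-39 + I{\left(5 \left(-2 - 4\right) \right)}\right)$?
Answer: $6693$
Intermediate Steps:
$z{\left(B,F \right)} = -1 + B$ ($z{\left(B,F \right)} = B - 1 = -1 + B$)
$I{\left(f \right)} = f$ ($I{\left(f \right)} = f - 2 \left(-1 + 1\right) = f - 0 = f + 0 = f$)
$- 97 \left(-39 + I{\left(5 \left(-2 - 4\right) \right)}\right) = - 97 \left(-39 + 5 \left(-2 - 4\right)\right) = - 97 \left(-39 + 5 \left(-6\right)\right) = - 97 \left(-39 - 30\right) = \left(-97\right) \left(-69\right) = 6693$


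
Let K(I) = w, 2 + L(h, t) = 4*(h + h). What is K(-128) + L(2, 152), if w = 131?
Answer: 145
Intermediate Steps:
L(h, t) = -2 + 8*h (L(h, t) = -2 + 4*(h + h) = -2 + 4*(2*h) = -2 + 8*h)
K(I) = 131
K(-128) + L(2, 152) = 131 + (-2 + 8*2) = 131 + (-2 + 16) = 131 + 14 = 145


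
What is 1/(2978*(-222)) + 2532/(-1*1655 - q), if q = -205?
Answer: -836973581/479309100 ≈ -1.7462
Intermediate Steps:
1/(2978*(-222)) + 2532/(-1*1655 - q) = 1/(2978*(-222)) + 2532/(-1*1655 - 1*(-205)) = (1/2978)*(-1/222) + 2532/(-1655 + 205) = -1/661116 + 2532/(-1450) = -1/661116 + 2532*(-1/1450) = -1/661116 - 1266/725 = -836973581/479309100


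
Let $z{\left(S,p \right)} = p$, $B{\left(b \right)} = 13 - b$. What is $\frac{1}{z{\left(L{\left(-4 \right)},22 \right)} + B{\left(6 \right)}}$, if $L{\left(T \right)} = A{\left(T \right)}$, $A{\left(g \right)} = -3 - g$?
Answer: $\frac{1}{29} \approx 0.034483$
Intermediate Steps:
$L{\left(T \right)} = -3 - T$
$\frac{1}{z{\left(L{\left(-4 \right)},22 \right)} + B{\left(6 \right)}} = \frac{1}{22 + \left(13 - 6\right)} = \frac{1}{22 + 7} = \frac{1}{29}$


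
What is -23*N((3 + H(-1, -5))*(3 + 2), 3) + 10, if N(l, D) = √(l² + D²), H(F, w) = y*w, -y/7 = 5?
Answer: 10 - 23*√792109 ≈ -20460.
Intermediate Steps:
y = -35 (y = -7*5 = -35)
H(F, w) = -35*w
N(l, D) = √(D² + l²)
-23*N((3 + H(-1, -5))*(3 + 2), 3) + 10 = -23*√(3² + ((3 - 35*(-5))*(3 + 2))²) + 10 = -23*√(9 + ((3 + 175)*5)²) + 10 = -23*√(9 + (178*5)²) + 10 = -23*√(9 + 890²) + 10 = -23*√(9 + 792100) + 10 = -23*√792109 + 10 = 10 - 23*√792109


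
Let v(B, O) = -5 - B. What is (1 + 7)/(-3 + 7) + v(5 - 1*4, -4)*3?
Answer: -16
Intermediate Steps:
(1 + 7)/(-3 + 7) + v(5 - 1*4, -4)*3 = (1 + 7)/(-3 + 7) + (-5 - (5 - 1*4))*3 = 8/4 + (-5 - (5 - 4))*3 = 8*(1/4) + (-5 - 1*1)*3 = 2 + (-5 - 1)*3 = 2 - 6*3 = 2 - 18 = -16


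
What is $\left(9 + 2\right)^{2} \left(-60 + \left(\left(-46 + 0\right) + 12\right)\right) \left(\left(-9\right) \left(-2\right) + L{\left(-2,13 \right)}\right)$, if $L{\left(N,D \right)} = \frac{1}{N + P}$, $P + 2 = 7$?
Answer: $- \frac{625570}{3} \approx -2.0852 \cdot 10^{5}$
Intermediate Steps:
$P = 5$ ($P = -2 + 7 = 5$)
$L{\left(N,D \right)} = \frac{1}{5 + N}$ ($L{\left(N,D \right)} = \frac{1}{N + 5} = \frac{1}{5 + N}$)
$\left(9 + 2\right)^{2} \left(-60 + \left(\left(-46 + 0\right) + 12\right)\right) \left(\left(-9\right) \left(-2\right) + L{\left(-2,13 \right)}\right) = \left(9 + 2\right)^{2} \left(-60 + \left(\left(-46 + 0\right) + 12\right)\right) \left(\left(-9\right) \left(-2\right) + \frac{1}{5 - 2}\right) = 11^{2} \left(-60 + \left(-46 + 12\right)\right) \left(18 + \frac{1}{3}\right) = 121 \left(-60 - 34\right) \left(18 + \frac{1}{3}\right) = 121 \left(\left(-94\right) \frac{55}{3}\right) = 121 \left(- \frac{5170}{3}\right) = - \frac{625570}{3}$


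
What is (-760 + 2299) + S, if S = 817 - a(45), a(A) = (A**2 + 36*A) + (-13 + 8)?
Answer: -1284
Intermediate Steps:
a(A) = -5 + A**2 + 36*A (a(A) = (A**2 + 36*A) - 5 = -5 + A**2 + 36*A)
S = -2823 (S = 817 - (-5 + 45**2 + 36*45) = 817 - (-5 + 2025 + 1620) = 817 - 1*3640 = 817 - 3640 = -2823)
(-760 + 2299) + S = (-760 + 2299) - 2823 = 1539 - 2823 = -1284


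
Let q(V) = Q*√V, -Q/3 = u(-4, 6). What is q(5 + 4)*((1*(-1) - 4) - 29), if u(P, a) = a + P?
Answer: 612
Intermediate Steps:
u(P, a) = P + a
Q = -6 (Q = -3*(-4 + 6) = -3*2 = -6)
q(V) = -6*√V
q(5 + 4)*((1*(-1) - 4) - 29) = (-6*√(5 + 4))*((1*(-1) - 4) - 29) = (-6*√9)*((-1 - 4) - 29) = (-6*3)*(-5 - 29) = -18*(-34) = 612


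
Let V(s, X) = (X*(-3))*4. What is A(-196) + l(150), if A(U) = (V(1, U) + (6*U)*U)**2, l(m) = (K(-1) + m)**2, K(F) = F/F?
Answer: 54218213905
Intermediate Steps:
K(F) = 1
l(m) = (1 + m)**2
V(s, X) = -12*X (V(s, X) = -3*X*4 = -12*X)
A(U) = (-12*U + 6*U**2)**2 (A(U) = (-12*U + (6*U)*U)**2 = (-12*U + 6*U**2)**2)
A(-196) + l(150) = 36*(-196)**2*(-2 - 196)**2 + (1 + 150)**2 = 36*38416*(-198)**2 + 151**2 = 36*38416*39204 + 22801 = 54218191104 + 22801 = 54218213905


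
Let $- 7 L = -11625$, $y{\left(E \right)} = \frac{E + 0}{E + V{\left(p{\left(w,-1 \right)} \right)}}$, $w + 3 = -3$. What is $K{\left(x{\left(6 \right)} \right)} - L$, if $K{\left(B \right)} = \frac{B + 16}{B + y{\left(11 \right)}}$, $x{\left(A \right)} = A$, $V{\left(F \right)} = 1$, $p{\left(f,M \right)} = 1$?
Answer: $- \frac{963027}{581} \approx -1657.5$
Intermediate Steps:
$w = -6$ ($w = -3 - 3 = -6$)
$y{\left(E \right)} = \frac{E}{1 + E}$ ($y{\left(E \right)} = \frac{E + 0}{E + 1} = \frac{E}{1 + E}$)
$K{\left(B \right)} = \frac{16 + B}{\frac{11}{12} + B}$ ($K{\left(B \right)} = \frac{B + 16}{B + \frac{11}{1 + 11}} = \frac{16 + B}{B + \frac{11}{12}} = \frac{16 + B}{\frac{11}{12} + B}$)
$L = \frac{11625}{7}$ ($L = \left(- \frac{1}{7}\right) \left(-11625\right) = \frac{11625}{7} \approx 1660.7$)
$K{\left(x{\left(6 \right)} \right)} - L = \frac{12 \left(16 + 6\right)}{11 + 12 \cdot 6} - \frac{11625}{7} = 12 \frac{1}{11 + 72} \cdot 22 - \frac{11625}{7} = 12 \cdot \frac{1}{83} \cdot 22 - \frac{11625}{7} = \frac{264}{83} - \frac{11625}{7} = - \frac{963027}{581}$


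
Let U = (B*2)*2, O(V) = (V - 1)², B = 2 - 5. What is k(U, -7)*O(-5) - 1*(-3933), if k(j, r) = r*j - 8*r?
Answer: 8973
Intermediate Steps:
B = -3
O(V) = (-1 + V)²
U = -12 (U = -3*2*2 = -6*2 = -12)
k(j, r) = -8*r + j*r (k(j, r) = j*r - 8*r = -8*r + j*r)
k(U, -7)*O(-5) - 1*(-3933) = (-7*(-8 - 12))*(-1 - 5)² - 1*(-3933) = -7*(-20)*(-6)² + 3933 = 140*36 + 3933 = 5040 + 3933 = 8973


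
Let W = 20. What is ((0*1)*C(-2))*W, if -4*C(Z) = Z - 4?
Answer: 0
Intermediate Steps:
C(Z) = 1 - Z/4 (C(Z) = -(Z - 4)/4 = -(-4 + Z)/4 = 1 - Z/4)
((0*1)*C(-2))*W = ((0*1)*(1 - ¼*(-2)))*20 = (0*(1 + ½))*20 = (0*(3/2))*20 = 0*20 = 0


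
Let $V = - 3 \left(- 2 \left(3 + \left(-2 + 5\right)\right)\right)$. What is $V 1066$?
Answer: $38376$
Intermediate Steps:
$V = 36$ ($V = - 3 \left(- 2 \left(3 + 3\right)\right) = - 3 \left(\left(-2\right) 6\right) = \left(-3\right) \left(-12\right) = 36$)
$V 1066 = 36 \cdot 1066 = 38376$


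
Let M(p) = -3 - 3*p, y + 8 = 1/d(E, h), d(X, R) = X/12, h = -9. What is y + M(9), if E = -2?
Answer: -44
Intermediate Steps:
d(X, R) = X/12 (d(X, R) = X*(1/12) = X/12)
y = -14 (y = -8 + 1/((1/12)*(-2)) = -8 + 1/(-1/6) = -8 - 6 = -14)
y + M(9) = -14 + (-3 - 3*9) = -14 + (-3 - 27) = -14 - 30 = -44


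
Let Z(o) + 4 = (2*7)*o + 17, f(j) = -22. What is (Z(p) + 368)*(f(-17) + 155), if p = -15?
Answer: 22743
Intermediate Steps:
Z(o) = 13 + 14*o (Z(o) = -4 + ((2*7)*o + 17) = -4 + (14*o + 17) = -4 + (17 + 14*o) = 13 + 14*o)
(Z(p) + 368)*(f(-17) + 155) = ((13 + 14*(-15)) + 368)*(-22 + 155) = ((13 - 210) + 368)*133 = (-197 + 368)*133 = 171*133 = 22743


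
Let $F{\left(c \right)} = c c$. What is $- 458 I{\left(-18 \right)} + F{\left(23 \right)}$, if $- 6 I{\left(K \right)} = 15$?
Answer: $1674$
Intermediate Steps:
$I{\left(K \right)} = - \frac{5}{2}$ ($I{\left(K \right)} = \left(- \frac{1}{6}\right) 15 = - \frac{5}{2}$)
$F{\left(c \right)} = c^{2}$
$- 458 I{\left(-18 \right)} + F{\left(23 \right)} = \left(-458\right) \left(- \frac{5}{2}\right) + 23^{2} = 1145 + 529 = 1674$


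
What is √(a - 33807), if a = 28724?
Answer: I*√5083 ≈ 71.295*I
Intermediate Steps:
√(a - 33807) = √(28724 - 33807) = √(-5083) = I*√5083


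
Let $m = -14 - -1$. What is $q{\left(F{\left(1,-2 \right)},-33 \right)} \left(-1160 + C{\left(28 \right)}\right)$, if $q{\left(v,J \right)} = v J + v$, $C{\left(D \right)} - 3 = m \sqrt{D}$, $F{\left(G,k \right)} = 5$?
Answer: $185120 + 4160 \sqrt{7} \approx 1.9613 \cdot 10^{5}$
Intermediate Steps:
$m = -13$ ($m = -14 + 1 = -13$)
$C{\left(D \right)} = 3 - 13 \sqrt{D}$
$q{\left(v,J \right)} = v + J v$ ($q{\left(v,J \right)} = J v + v = v + J v$)
$q{\left(F{\left(1,-2 \right)},-33 \right)} \left(-1160 + C{\left(28 \right)}\right) = 5 \left(1 - 33\right) \left(-1160 + \left(3 - 13 \sqrt{28}\right)\right) = 5 \left(-32\right) \left(-1160 + \left(3 - 13 \cdot 2 \sqrt{7}\right)\right) = - 160 \left(-1160 + \left(3 - 26 \sqrt{7}\right)\right) = - 160 \left(-1157 - 26 \sqrt{7}\right) = 185120 + 4160 \sqrt{7}$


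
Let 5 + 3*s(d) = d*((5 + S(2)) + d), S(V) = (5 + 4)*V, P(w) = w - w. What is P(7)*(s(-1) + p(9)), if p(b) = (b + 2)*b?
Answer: 0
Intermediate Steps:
p(b) = b*(2 + b) (p(b) = (2 + b)*b = b*(2 + b))
P(w) = 0
S(V) = 9*V
s(d) = -5/3 + d*(23 + d)/3 (s(d) = -5/3 + (d*((5 + 9*2) + d))/3 = -5/3 + (d*((5 + 18) + d))/3 = -5/3 + (d*(23 + d))/3 = -5/3 + d*(23 + d)/3)
P(7)*(s(-1) + p(9)) = 0*((-5/3 + (⅓)*(-1)² + (23/3)*(-1)) + 9*(2 + 9)) = 0*((-5/3 + (⅓)*1 - 23/3) + 9*11) = 0*((-5/3 + ⅓ - 23/3) + 99) = 0*(-9 + 99) = 0*90 = 0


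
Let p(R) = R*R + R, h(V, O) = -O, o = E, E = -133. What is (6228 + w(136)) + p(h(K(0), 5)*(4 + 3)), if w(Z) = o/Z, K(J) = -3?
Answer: 1008715/136 ≈ 7417.0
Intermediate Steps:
o = -133
p(R) = R + R**2 (p(R) = R**2 + R = R + R**2)
w(Z) = -133/Z
(6228 + w(136)) + p(h(K(0), 5)*(4 + 3)) = (6228 - 133/136) + ((-1*5)*(4 + 3))*(1 + (-1*5)*(4 + 3)) = (6228 - 133*1/136) + (-5*7)*(1 - 5*7) = (6228 - 133/136) - 35*(1 - 35) = 846875/136 - 35*(-34) = 846875/136 + 1190 = 1008715/136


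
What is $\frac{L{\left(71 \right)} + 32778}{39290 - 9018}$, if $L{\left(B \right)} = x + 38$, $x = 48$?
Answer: $\frac{1027}{946} \approx 1.0856$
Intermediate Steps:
$L{\left(B \right)} = 86$ ($L{\left(B \right)} = 48 + 38 = 86$)
$\frac{L{\left(71 \right)} + 32778}{39290 - 9018} = \frac{86 + 32778}{39290 - 9018} = \frac{32864}{30272} = 32864 \cdot \frac{1}{30272} = \frac{1027}{946}$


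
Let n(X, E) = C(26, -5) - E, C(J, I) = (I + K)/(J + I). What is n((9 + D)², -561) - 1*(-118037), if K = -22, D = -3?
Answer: 830177/7 ≈ 1.1860e+5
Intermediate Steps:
C(J, I) = (-22 + I)/(I + J) (C(J, I) = (I - 22)/(J + I) = (-22 + I)/(I + J))
n(X, E) = -9/7 - E (n(X, E) = (-22 - 5)/(-5 + 26) - E = -27/21 - E = (1/21)*(-27) - E = -9/7 - E)
n((9 + D)², -561) - 1*(-118037) = (-9/7 - 1*(-561)) - 1*(-118037) = (-9/7 + 561) + 118037 = 3918/7 + 118037 = 830177/7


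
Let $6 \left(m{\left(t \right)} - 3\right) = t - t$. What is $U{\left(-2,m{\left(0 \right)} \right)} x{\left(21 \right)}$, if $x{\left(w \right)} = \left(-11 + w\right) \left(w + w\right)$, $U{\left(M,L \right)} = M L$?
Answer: $-2520$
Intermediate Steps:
$m{\left(t \right)} = 3$ ($m{\left(t \right)} = 3 + \frac{t - t}{6} = 3 + \frac{1}{6} \cdot 0 = 3 + 0 = 3$)
$U{\left(M,L \right)} = L M$
$x{\left(w \right)} = 2 w \left(-11 + w\right)$ ($x{\left(w \right)} = \left(-11 + w\right) 2 w = 2 w \left(-11 + w\right)$)
$U{\left(-2,m{\left(0 \right)} \right)} x{\left(21 \right)} = 3 \left(-2\right) 2 \cdot 21 \left(-11 + 21\right) = - 6 \cdot 2 \cdot 21 \cdot 10 = \left(-6\right) 420 = -2520$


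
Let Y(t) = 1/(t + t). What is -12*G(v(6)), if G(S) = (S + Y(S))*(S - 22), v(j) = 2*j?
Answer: 1445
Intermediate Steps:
Y(t) = 1/(2*t)
G(S) = (-22 + S)*(S + 1/(2*S)) (G(S) = (S + 1/(2*S))*(S - 22) = (S + 1/(2*S))*(-22 + S) = (-22 + S)*(S + 1/(2*S)))
-12*G(v(6)) = -12*(½ + (2*6)² - 44*6 - 11/(2*6)) = -12*(½ + 12² - 22*12 - 11/12) = -12*(½ + 144 - 264 - 11*1/12) = -12*(½ + 144 - 264 - 11/12) = -12*(-1445/12) = 1445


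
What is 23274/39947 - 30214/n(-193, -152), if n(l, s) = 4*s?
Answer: 610554625/12143888 ≈ 50.277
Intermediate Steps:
23274/39947 - 30214/n(-193, -152) = 23274/39947 - 30214/(4*(-152)) = 23274*(1/39947) - 30214/(-608) = 23274/39947 - 30214*(-1/608) = 23274/39947 + 15107/304 = 610554625/12143888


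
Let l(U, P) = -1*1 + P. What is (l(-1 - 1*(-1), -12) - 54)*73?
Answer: -4891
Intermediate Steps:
l(U, P) = -1 + P
(l(-1 - 1*(-1), -12) - 54)*73 = ((-1 - 12) - 54)*73 = (-13 - 54)*73 = -67*73 = -4891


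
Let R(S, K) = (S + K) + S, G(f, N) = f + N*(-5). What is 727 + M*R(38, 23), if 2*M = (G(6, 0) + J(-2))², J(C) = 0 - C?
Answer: 3895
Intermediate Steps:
J(C) = -C
G(f, N) = f - 5*N
M = 32 (M = ((6 - 5*0) - 1*(-2))²/2 = ((6 + 0) + 2)²/2 = (6 + 2)²/2 = (½)*8² = (½)*64 = 32)
R(S, K) = K + 2*S (R(S, K) = (K + S) + S = K + 2*S)
727 + M*R(38, 23) = 727 + 32*(23 + 2*38) = 727 + 32*(23 + 76) = 727 + 32*99 = 727 + 3168 = 3895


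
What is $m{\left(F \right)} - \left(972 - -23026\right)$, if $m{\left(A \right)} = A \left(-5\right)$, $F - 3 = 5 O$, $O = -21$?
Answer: $-23488$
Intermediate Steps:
$F = -102$ ($F = 3 + 5 \left(-21\right) = 3 - 105 = -102$)
$m{\left(A \right)} = - 5 A$
$m{\left(F \right)} - \left(972 - -23026\right) = \left(-5\right) \left(-102\right) - \left(972 - -23026\right) = 510 - \left(972 + 23026\right) = 510 - 23998 = -23488$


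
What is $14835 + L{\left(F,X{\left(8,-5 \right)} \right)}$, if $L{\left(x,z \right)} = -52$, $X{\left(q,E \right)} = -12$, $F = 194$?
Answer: $14783$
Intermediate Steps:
$14835 + L{\left(F,X{\left(8,-5 \right)} \right)} = 14835 - 52 = 14783$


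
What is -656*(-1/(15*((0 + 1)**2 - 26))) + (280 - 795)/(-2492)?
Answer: -1441627/934500 ≈ -1.5427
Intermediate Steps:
-656*(-1/(15*((0 + 1)**2 - 26))) + (280 - 795)/(-2492) = -656*(-1/(15*(1**2 - 26))) - 515*(-1/2492) = -656*(-1/(15*(1 - 26))) + 515/2492 = -656/((-25*(-15))) + 515/2492 = -656/375 + 515/2492 = -1441627/934500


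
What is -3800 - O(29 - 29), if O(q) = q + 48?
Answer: -3848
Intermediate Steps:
O(q) = 48 + q
-3800 - O(29 - 29) = -3800 - (48 + (29 - 29)) = -3800 - (48 + 0) = -3800 - 1*48 = -3800 - 48 = -3848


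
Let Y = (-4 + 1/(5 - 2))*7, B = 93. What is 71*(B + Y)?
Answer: 14342/3 ≈ 4780.7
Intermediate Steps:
Y = -77/3 (Y = (-4 + 1/3)*7 = (-4 + ⅓)*7 = -11/3*7 = -77/3 ≈ -25.667)
71*(B + Y) = 71*(93 - 77/3) = 71*(202/3) = 14342/3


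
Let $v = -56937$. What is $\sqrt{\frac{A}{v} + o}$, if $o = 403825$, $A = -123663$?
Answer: $\frac{2 \sqrt{36364883267546}}{18979} \approx 635.47$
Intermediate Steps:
$\sqrt{\frac{A}{v} + o} = \sqrt{- \frac{123663}{-56937} + 403825} = \sqrt{\left(-123663\right) \left(- \frac{1}{56937}\right) + 403825} = \sqrt{\frac{41221}{18979} + 403825} = \sqrt{\frac{7664235896}{18979}} = \frac{2 \sqrt{36364883267546}}{18979}$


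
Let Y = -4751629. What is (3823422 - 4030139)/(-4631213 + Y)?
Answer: 29531/1340406 ≈ 0.022031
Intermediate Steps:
(3823422 - 4030139)/(-4631213 + Y) = (3823422 - 4030139)/(-4631213 - 4751629) = -206717/(-9382842) = -206717*(-1/9382842) = 29531/1340406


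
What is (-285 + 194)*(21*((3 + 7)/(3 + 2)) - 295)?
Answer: 23023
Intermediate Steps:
(-285 + 194)*(21*((3 + 7)/(3 + 2)) - 295) = -91*(21*(10/5) - 295) = -91*(21*(10*(⅕)) - 295) = -91*(21*2 - 295) = -91*(42 - 295) = -91*(-253) = 23023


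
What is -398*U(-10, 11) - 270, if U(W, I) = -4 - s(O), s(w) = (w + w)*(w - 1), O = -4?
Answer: 17242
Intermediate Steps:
s(w) = 2*w*(-1 + w) (s(w) = (2*w)*(-1 + w) = 2*w*(-1 + w))
U(W, I) = -44 (U(W, I) = -4 - 2*(-4)*(-1 - 4) = -4 - 2*(-4)*(-5) = -4 - 1*40 = -4 - 40 = -44)
-398*U(-10, 11) - 270 = -398*(-44) - 270 = 17512 - 270 = 17242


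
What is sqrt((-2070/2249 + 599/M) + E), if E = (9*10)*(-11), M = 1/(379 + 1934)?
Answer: 3*sqrt(778086950563)/2249 ≈ 1176.6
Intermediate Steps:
M = 1/2313 ≈ 0.00043234
E = -990 (E = 90*(-11) = -990)
sqrt((-2070/2249 + 599/M) + E) = sqrt((-2070/2249 + 599/(1/2313)) - 990) = sqrt((-2070*1/2249 + 599*2313) - 990) = sqrt((-2070/2249 + 1385487) - 990) = sqrt(3115958193/2249 - 990) = sqrt(3113731683/2249) = 3*sqrt(778086950563)/2249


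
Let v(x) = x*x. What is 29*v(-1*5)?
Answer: 725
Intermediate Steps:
v(x) = x**2
29*v(-1*5) = 29*(-1*5)**2 = 29*(-5)**2 = 29*25 = 725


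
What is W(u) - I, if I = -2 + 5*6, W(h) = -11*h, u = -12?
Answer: 104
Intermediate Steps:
I = 28 (I = -2 + 30 = 28)
W(u) - I = -11*(-12) - 1*28 = 132 - 28 = 104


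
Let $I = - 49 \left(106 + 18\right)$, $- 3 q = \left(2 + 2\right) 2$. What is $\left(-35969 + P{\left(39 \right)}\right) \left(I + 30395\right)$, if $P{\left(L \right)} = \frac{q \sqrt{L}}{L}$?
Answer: $-874730111 - \frac{194552 \sqrt{39}}{117} \approx -8.7474 \cdot 10^{8}$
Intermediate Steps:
$q = - \frac{8}{3}$ ($q = - \frac{\left(2 + 2\right) 2}{3} = - \frac{4 \cdot 2}{3} = \left(- \frac{1}{3}\right) 8 = - \frac{8}{3} \approx -2.6667$)
$I = -6076$ ($I = \left(-49\right) 124 = -6076$)
$P{\left(L \right)} = - \frac{8}{3 \sqrt{L}}$ ($P{\left(L \right)} = \frac{\left(- \frac{8}{3}\right) \sqrt{L}}{L} = - \frac{8}{3 \sqrt{L}}$)
$\left(-35969 + P{\left(39 \right)}\right) \left(I + 30395\right) = \left(-35969 - \frac{8}{3 \sqrt{39}}\right) \left(-6076 + 30395\right) = \left(-35969 - \frac{8 \frac{\sqrt{39}}{39}}{3}\right) 24319 = \left(-35969 - \frac{8 \sqrt{39}}{117}\right) 24319 = -874730111 - \frac{194552 \sqrt{39}}{117}$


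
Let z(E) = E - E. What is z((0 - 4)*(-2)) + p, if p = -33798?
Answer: -33798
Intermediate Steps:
z(E) = 0
z((0 - 4)*(-2)) + p = 0 - 33798 = -33798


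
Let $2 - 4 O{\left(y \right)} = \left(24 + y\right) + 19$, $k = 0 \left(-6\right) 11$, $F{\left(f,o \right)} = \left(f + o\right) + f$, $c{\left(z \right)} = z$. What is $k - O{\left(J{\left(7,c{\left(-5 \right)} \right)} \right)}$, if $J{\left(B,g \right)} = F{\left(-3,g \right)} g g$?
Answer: $- \frac{117}{2} \approx -58.5$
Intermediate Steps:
$F{\left(f,o \right)} = o + 2 f$
$k = 0$ ($k = 0 \cdot 11 = 0$)
$J{\left(B,g \right)} = g^{2} \left(-6 + g\right)$ ($J{\left(B,g \right)} = \left(g + 2 \left(-3\right)\right) g g = \left(g - 6\right) g g = \left(-6 + g\right) g g = g \left(-6 + g\right) g = g^{2} \left(-6 + g\right)$)
$O{\left(y \right)} = - \frac{41}{4} - \frac{y}{4}$ ($O{\left(y \right)} = \frac{1}{2} - \frac{\left(24 + y\right) + 19}{4} = \frac{1}{2} - \frac{43 + y}{4} = \frac{1}{2} - \left(\frac{43}{4} + \frac{y}{4}\right) = - \frac{41}{4} - \frac{y}{4}$)
$k - O{\left(J{\left(7,c{\left(-5 \right)} \right)} \right)} = 0 - \left(- \frac{41}{4} - \frac{\left(-5\right)^{2} \left(-6 - 5\right)}{4}\right) = 0 - \left(- \frac{41}{4} - \frac{25 \left(-11\right)}{4}\right) = 0 - \left(- \frac{41}{4} - - \frac{275}{4}\right) = 0 - \left(- \frac{41}{4} + \frac{275}{4}\right) = 0 - \frac{117}{2} = - \frac{117}{2}$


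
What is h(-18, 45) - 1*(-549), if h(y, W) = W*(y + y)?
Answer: -1071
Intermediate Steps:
h(y, W) = 2*W*y (h(y, W) = W*(2*y) = 2*W*y)
h(-18, 45) - 1*(-549) = 2*45*(-18) - 1*(-549) = -1620 + 549 = -1071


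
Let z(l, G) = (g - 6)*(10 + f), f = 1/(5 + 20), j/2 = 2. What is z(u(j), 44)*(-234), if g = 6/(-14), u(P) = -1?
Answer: 528606/35 ≈ 15103.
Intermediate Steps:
j = 4 (j = 2*2 = 4)
f = 1/25 ≈ 0.040000
g = -3/7 (g = 6*(-1/14) = -3/7 ≈ -0.42857)
z(l, G) = -2259/35 (z(l, G) = (-3/7 - 6)*(10 + 1/25) = -45/7*251/25 = -2259/35)
z(u(j), 44)*(-234) = -2259/35*(-234) = 528606/35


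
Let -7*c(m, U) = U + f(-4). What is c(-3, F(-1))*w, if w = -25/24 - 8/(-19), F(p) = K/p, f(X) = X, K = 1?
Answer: -1415/3192 ≈ -0.44330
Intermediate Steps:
F(p) = 1/p
c(m, U) = 4/7 - U/7 (c(m, U) = -(U - 4)/7 = -(-4 + U)/7 = 4/7 - U/7)
w = -283/456 (w = -25*1/24 - 8*(-1/19) = -25/24 + 8/19 = -283/456 ≈ -0.62061)
c(-3, F(-1))*w = (4/7 - 1/7/(-1))*(-283/456) = (4/7 - 1/7*(-1))*(-283/456) = (4/7 + 1/7)*(-283/456) = (5/7)*(-283/456) = -1415/3192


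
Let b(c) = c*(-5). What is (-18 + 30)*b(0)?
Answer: 0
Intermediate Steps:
b(c) = -5*c
(-18 + 30)*b(0) = (-18 + 30)*(-5*0) = 12*0 = 0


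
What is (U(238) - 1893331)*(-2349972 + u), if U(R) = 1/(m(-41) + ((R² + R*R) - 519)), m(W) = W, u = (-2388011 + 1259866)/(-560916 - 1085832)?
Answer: 825939151835958626310937/185634608544 ≈ 4.4493e+12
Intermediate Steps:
u = 1128145/1646748 (u = -1128145/(-1646748) = -1128145*(-1/1646748) = 1128145/1646748 ≈ 0.68507)
U(R) = 1/(-560 + 2*R²) (U(R) = 1/(-41 + ((R² + R*R) - 519)) = 1/(-41 + ((R² + R²) - 519)) = 1/(-41 + (2*R² - 519)) = 1/(-41 + (-519 + 2*R²)) = 1/(-560 + 2*R²))
(U(238) - 1893331)*(-2349972 + u) = (1/(2*(-280 + 238²)) - 1893331)*(-2349972 + 1128145/1646748) = (1/(2*(-280 + 56644)) - 1893331)*(-3869810562911/1646748) = ((½)/56364 - 1893331)*(-3869810562911/1646748) = ((½)*(1/56364) - 1893331)*(-3869810562911/1646748) = (1/112728 - 1893331)*(-3869810562911/1646748) = -213431416967/112728*(-3869810562911/1646748) = 825939151835958626310937/185634608544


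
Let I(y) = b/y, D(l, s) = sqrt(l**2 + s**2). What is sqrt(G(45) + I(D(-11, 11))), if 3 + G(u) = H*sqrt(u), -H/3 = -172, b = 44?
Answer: sqrt(-3 + 2*sqrt(2) + 1548*sqrt(5)) ≈ 58.832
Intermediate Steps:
H = 516 (H = -3*(-172) = 516)
I(y) = 44/y
G(u) = -3 + 516*sqrt(u)
sqrt(G(45) + I(D(-11, 11))) = sqrt((-3 + 516*sqrt(45)) + 44/(sqrt((-11)**2 + 11**2))) = sqrt((-3 + 516*(3*sqrt(5))) + 44/(sqrt(121 + 121))) = sqrt((-3 + 1548*sqrt(5)) + 44/(sqrt(242))) = sqrt((-3 + 1548*sqrt(5)) + 44/((11*sqrt(2)))) = sqrt((-3 + 1548*sqrt(5)) + 44*(sqrt(2)/22)) = sqrt((-3 + 1548*sqrt(5)) + 2*sqrt(2)) = sqrt(-3 + 2*sqrt(2) + 1548*sqrt(5))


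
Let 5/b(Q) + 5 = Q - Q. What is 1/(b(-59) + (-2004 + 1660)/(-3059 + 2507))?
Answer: -69/26 ≈ -2.6538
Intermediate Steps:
b(Q) = -1 (b(Q) = 5/(-5 + (Q - Q)) = 5/(-5 + 0) = 5/(-5) = 5*(-⅕) = -1)
1/(b(-59) + (-2004 + 1660)/(-3059 + 2507)) = 1/(-1 + (-2004 + 1660)/(-3059 + 2507)) = 1/(-1 - 344/(-552)) = 1/(-1 - 344*(-1/552)) = 1/(-1 + 43/69) = 1/(-26/69) = -69/26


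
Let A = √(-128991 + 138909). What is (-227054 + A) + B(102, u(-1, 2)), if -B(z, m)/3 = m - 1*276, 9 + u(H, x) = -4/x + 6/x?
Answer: -226202 + 3*√1102 ≈ -2.2610e+5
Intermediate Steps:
u(H, x) = -9 + 2/x (u(H, x) = -9 + (-4/x + 6/x) = -9 + 2/x)
B(z, m) = 828 - 3*m (B(z, m) = -3*(m - 1*276) = -3*(m - 276) = -3*(-276 + m) = 828 - 3*m)
A = 3*√1102 (A = √9918 = 3*√1102 ≈ 99.589)
(-227054 + A) + B(102, u(-1, 2)) = (-227054 + 3*√1102) + (828 - 3*(-9 + 2/2)) = (-227054 + 3*√1102) + (828 - 3*(-9 + 2*(½))) = (-227054 + 3*√1102) + (828 - 3*(-9 + 1)) = (-227054 + 3*√1102) + (828 - 3*(-8)) = (-227054 + 3*√1102) + (828 + 24) = (-227054 + 3*√1102) + 852 = -226202 + 3*√1102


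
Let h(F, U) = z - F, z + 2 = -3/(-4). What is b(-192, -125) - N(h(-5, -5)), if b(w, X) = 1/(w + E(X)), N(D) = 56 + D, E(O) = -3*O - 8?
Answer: -41821/700 ≈ -59.744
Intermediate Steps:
z = -5/4 (z = -2 - 3/(-4) = -2 - 3*(-1/4) = -2 + 3/4 = -5/4 ≈ -1.2500)
E(O) = -8 - 3*O
h(F, U) = -5/4 - F
b(w, X) = 1/(-8 + w - 3*X) (b(w, X) = 1/(w + (-8 - 3*X)) = 1/(-8 + w - 3*X))
b(-192, -125) - N(h(-5, -5)) = 1/(-8 - 192 - 3*(-125)) - (56 + (-5/4 - 1*(-5))) = 1/(-8 - 192 + 375) - (56 + (-5/4 + 5)) = 1/175 - (56 + 15/4) = 1/175 - 1*239/4 = 1/175 - 239/4 = -41821/700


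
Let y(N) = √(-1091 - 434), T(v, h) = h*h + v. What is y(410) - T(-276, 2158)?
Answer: -4656688 + 5*I*√61 ≈ -4.6567e+6 + 39.051*I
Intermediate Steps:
T(v, h) = v + h² (T(v, h) = h² + v = v + h²)
y(N) = 5*I*√61 (y(N) = √(-1525) = 5*I*√61)
y(410) - T(-276, 2158) = 5*I*√61 - (-276 + 2158²) = 5*I*√61 - (-276 + 4656964) = 5*I*√61 - 1*4656688 = 5*I*√61 - 4656688 = -4656688 + 5*I*√61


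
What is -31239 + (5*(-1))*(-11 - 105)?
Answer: -30659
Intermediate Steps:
-31239 + (5*(-1))*(-11 - 105) = -31239 - 5*(-116) = -31239 + 580 = -30659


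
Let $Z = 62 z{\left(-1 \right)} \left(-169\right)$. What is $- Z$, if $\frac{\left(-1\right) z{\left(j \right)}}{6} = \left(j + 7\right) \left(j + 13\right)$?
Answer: $-4526496$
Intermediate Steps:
$z{\left(j \right)} = - 6 \left(7 + j\right) \left(13 + j\right)$ ($z{\left(j \right)} = - 6 \left(j + 7\right) \left(j + 13\right) = - 6 \left(7 + j\right) \left(13 + j\right)$)
$Z = 4526496$ ($Z = 62 \left(-546 - -120 - 6 \left(-1\right)^{2}\right) \left(-169\right) = 62 \left(-546 + 120 - 6\right) \left(-169\right) = 62 \left(-432\right) \left(-169\right) = \left(-26784\right) \left(-169\right) = 4526496$)
$- Z = \left(-1\right) 4526496 = -4526496$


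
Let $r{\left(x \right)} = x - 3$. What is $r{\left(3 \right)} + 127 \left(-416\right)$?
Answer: $-52832$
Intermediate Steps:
$r{\left(x \right)} = -3 + x$ ($r{\left(x \right)} = x - 3 = -3 + x$)
$r{\left(3 \right)} + 127 \left(-416\right) = \left(-3 + 3\right) + 127 \left(-416\right) = 0 - 52832 = -52832$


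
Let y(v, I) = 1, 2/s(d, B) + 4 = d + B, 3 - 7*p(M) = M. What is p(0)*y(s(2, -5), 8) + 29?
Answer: 206/7 ≈ 29.429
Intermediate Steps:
p(M) = 3/7 - M/7
s(d, B) = 2/(-4 + B + d) (s(d, B) = 2/(-4 + (d + B)) = 2/(-4 + (B + d)) = 2/(-4 + B + d))
p(0)*y(s(2, -5), 8) + 29 = (3/7 - ⅐*0)*1 + 29 = (3/7 + 0)*1 + 29 = (3/7)*1 + 29 = 3/7 + 29 = 206/7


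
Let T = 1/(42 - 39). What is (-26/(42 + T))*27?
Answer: -2106/127 ≈ -16.583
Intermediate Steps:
T = ⅓ (T = 1/3 = ⅓ ≈ 0.33333)
(-26/(42 + T))*27 = (-26/(42 + ⅓))*27 = (-26/(127/3))*27 = ((3/127)*(-26))*27 = -78/127*27 = -2106/127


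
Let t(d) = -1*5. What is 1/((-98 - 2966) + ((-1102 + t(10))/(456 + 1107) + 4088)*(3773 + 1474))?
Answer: 521/11171779969 ≈ 4.6635e-8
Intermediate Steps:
t(d) = -5
1/((-98 - 2966) + ((-1102 + t(10))/(456 + 1107) + 4088)*(3773 + 1474)) = 1/((-98 - 2966) + ((-1102 - 5)/(456 + 1107) + 4088)*(3773 + 1474)) = 1/(-3064 + (-1107/1563 + 4088)*5247) = 1/(-3064 + (-1107*1/1563 + 4088)*5247) = 1/(-3064 + (-369/521 + 4088)*5247) = 1/(-3064 + (2129479/521)*5247) = 1/(-3064 + 11173376313/521) = 1/(11171779969/521) = 521/11171779969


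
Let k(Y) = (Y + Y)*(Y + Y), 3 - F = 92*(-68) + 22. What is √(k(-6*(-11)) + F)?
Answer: 3*√2629 ≈ 153.82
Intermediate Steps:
F = 6237 (F = 3 - (92*(-68) + 22) = 3 - (-6256 + 22) = 3 - 1*(-6234) = 3 + 6234 = 6237)
k(Y) = 4*Y² (k(Y) = (2*Y)*(2*Y) = 4*Y²)
√(k(-6*(-11)) + F) = √(4*(-6*(-11))² + 6237) = √(4*66² + 6237) = √(4*4356 + 6237) = √(17424 + 6237) = √23661 = 3*√2629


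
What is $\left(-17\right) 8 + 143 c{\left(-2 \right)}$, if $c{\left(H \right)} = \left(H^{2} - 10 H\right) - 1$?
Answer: $3153$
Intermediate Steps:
$c{\left(H \right)} = -1 + H^{2} - 10 H$
$\left(-17\right) 8 + 143 c{\left(-2 \right)} = \left(-17\right) 8 + 143 \left(-1 + \left(-2\right)^{2} - -20\right) = -136 + 143 \left(-1 + 4 + 20\right) = -136 + 143 \cdot 23 = -136 + 3289 = 3153$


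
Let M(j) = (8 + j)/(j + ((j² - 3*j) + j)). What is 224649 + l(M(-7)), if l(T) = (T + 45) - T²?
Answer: 704640439/3136 ≈ 2.2469e+5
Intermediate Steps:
M(j) = (8 + j)/(j² - j) (M(j) = (8 + j)/(j + (j² - 2*j)) = (8 + j)/(j² - j))
l(T) = 45 + T - T² (l(T) = (45 + T) - T² = 45 + T - T²)
224649 + l(M(-7)) = 224649 + (45 + (8 - 7)/((-7)*(-1 - 7)) - ((8 - 7)/((-7)*(-1 - 7)))²) = 224649 + (45 - ⅐*1/(-8) - (-⅐*1/(-8))²) = 224649 + (45 - ⅐*(-⅛)*1 - (-⅐*(-⅛)*1)²) = 224649 + (45 + 1/56 - (1/56)²) = 224649 + (45 + 1/56 - 1*1/3136) = 224649 + (45 + 1/56 - 1/3136) = 224649 + 141175/3136 = 704640439/3136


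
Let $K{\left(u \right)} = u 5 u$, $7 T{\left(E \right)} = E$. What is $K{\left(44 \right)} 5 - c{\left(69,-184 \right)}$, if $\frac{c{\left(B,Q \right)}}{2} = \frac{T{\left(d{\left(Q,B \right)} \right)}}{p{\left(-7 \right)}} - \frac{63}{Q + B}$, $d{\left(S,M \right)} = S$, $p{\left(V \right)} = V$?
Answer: $\frac{272685506}{5635} \approx 48391.0$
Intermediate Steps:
$T{\left(E \right)} = \frac{E}{7}$
$c{\left(B,Q \right)} = - \frac{126}{B + Q} - \frac{2 Q}{49}$ ($c{\left(B,Q \right)} = 2 \left(\frac{\frac{1}{7} Q}{-7} - \frac{63}{Q + B}\right) = 2 \left(\frac{Q}{7} \left(- \frac{1}{7}\right) - \frac{63}{B + Q}\right) = 2 \left(- \frac{Q}{49} - \frac{63}{B + Q}\right) = 2 \left(- \frac{63}{B + Q} - \frac{Q}{49}\right) = - \frac{126}{B + Q} - \frac{2 Q}{49}$)
$K{\left(u \right)} = 5 u^{2}$ ($K{\left(u \right)} = 5 u u = 5 u^{2}$)
$K{\left(44 \right)} 5 - c{\left(69,-184 \right)} = 5 \cdot 44^{2} \cdot 5 - \frac{2 \left(-3087 - \left(-184\right)^{2} - 69 \left(-184\right)\right)}{49 \left(69 - 184\right)} = 5 \cdot 1936 \cdot 5 - \frac{2 \left(-3087 - 33856 + 12696\right)}{49 \left(-115\right)} = 9680 \cdot 5 - \frac{2}{49} \left(- \frac{1}{115}\right) \left(-3087 - 33856 + 12696\right) = 48400 - \frac{2}{49} \left(- \frac{1}{115}\right) \left(-24247\right) = 48400 - \frac{48494}{5635} = \frac{272685506}{5635}$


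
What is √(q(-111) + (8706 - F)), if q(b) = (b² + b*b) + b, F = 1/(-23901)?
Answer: √18986895555738/23901 ≈ 182.31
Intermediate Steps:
F = -1/23901 ≈ -4.1839e-5
q(b) = b + 2*b² (q(b) = (b² + b²) + b = 2*b² + b = b + 2*b²)
√(q(-111) + (8706 - F)) = √(-111*(1 + 2*(-111)) + (8706 - 1*(-1/23901))) = √(-111*(1 - 222) + (8706 + 1/23901)) = √(-111*(-221) + 208082107/23901) = √(24531 + 208082107/23901) = √(794397538/23901) = √18986895555738/23901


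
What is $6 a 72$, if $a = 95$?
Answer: $41040$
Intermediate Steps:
$6 a 72 = 6 \cdot 95 \cdot 72 = 570 \cdot 72 = 41040$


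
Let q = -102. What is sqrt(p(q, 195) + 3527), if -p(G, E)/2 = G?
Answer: sqrt(3731) ≈ 61.082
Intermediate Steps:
p(G, E) = -2*G
sqrt(p(q, 195) + 3527) = sqrt(-2*(-102) + 3527) = sqrt(204 + 3527) = sqrt(3731)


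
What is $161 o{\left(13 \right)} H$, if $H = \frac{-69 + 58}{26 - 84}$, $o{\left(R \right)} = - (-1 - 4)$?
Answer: $\frac{8855}{58} \approx 152.67$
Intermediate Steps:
$o{\left(R \right)} = 5$ ($o{\left(R \right)} = \left(-1\right) \left(-5\right) = 5$)
$H = \frac{11}{58}$ ($H = - \frac{11}{-58} = \left(-11\right) \left(- \frac{1}{58}\right) = \frac{11}{58} \approx 0.18966$)
$161 o{\left(13 \right)} H = 161 \cdot 5 \cdot \frac{11}{58} = 805 \cdot \frac{11}{58} = \frac{8855}{58}$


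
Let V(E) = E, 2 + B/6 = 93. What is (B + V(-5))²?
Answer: 292681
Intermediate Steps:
B = 546 (B = -12 + 6*93 = -12 + 558 = 546)
(B + V(-5))² = (546 - 5)² = 541² = 292681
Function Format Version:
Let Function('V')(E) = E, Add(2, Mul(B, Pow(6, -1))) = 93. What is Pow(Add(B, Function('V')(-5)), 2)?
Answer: 292681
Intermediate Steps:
B = 546 (B = Add(-12, Mul(6, 93)) = Add(-12, 558) = 546)
Pow(Add(B, Function('V')(-5)), 2) = Pow(Add(546, -5), 2) = Pow(541, 2) = 292681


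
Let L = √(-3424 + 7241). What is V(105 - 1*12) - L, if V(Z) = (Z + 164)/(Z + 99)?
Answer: 257/192 - √3817 ≈ -60.443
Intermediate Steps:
L = √3817 ≈ 61.782
V(Z) = (164 + Z)/(99 + Z)
V(105 - 1*12) - L = (164 + (105 - 1*12))/(99 + (105 - 1*12)) - √3817 = (164 + (105 - 12))/(99 + (105 - 12)) - √3817 = (164 + 93)/(99 + 93) - √3817 = 257/192 - √3817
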